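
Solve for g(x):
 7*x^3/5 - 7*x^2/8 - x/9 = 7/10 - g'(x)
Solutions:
 g(x) = C1 - 7*x^4/20 + 7*x^3/24 + x^2/18 + 7*x/10


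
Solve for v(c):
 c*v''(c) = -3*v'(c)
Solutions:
 v(c) = C1 + C2/c^2


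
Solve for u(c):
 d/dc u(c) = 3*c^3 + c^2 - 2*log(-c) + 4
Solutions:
 u(c) = C1 + 3*c^4/4 + c^3/3 - 2*c*log(-c) + 6*c


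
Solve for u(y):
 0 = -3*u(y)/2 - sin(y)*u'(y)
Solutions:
 u(y) = C1*(cos(y) + 1)^(3/4)/(cos(y) - 1)^(3/4)


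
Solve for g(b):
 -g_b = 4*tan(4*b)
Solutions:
 g(b) = C1 + log(cos(4*b))


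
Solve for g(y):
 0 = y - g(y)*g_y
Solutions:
 g(y) = -sqrt(C1 + y^2)
 g(y) = sqrt(C1 + y^2)


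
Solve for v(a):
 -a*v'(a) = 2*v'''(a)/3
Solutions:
 v(a) = C1 + Integral(C2*airyai(-2^(2/3)*3^(1/3)*a/2) + C3*airybi(-2^(2/3)*3^(1/3)*a/2), a)


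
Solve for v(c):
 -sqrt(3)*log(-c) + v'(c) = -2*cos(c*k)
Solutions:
 v(c) = C1 + sqrt(3)*c*(log(-c) - 1) - 2*Piecewise((sin(c*k)/k, Ne(k, 0)), (c, True))


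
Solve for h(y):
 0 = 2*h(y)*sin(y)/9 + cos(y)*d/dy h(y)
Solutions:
 h(y) = C1*cos(y)^(2/9)


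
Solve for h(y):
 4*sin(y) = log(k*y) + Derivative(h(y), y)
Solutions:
 h(y) = C1 - y*log(k*y) + y - 4*cos(y)


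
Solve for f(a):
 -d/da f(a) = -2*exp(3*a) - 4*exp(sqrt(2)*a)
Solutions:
 f(a) = C1 + 2*exp(3*a)/3 + 2*sqrt(2)*exp(sqrt(2)*a)


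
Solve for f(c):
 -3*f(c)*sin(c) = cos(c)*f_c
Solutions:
 f(c) = C1*cos(c)^3


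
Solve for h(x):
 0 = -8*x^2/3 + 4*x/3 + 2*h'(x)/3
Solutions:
 h(x) = C1 + 4*x^3/3 - x^2


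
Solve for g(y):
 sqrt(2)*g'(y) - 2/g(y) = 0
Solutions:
 g(y) = -sqrt(C1 + 2*sqrt(2)*y)
 g(y) = sqrt(C1 + 2*sqrt(2)*y)


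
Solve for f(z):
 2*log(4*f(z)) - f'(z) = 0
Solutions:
 -Integral(1/(log(_y) + 2*log(2)), (_y, f(z)))/2 = C1 - z


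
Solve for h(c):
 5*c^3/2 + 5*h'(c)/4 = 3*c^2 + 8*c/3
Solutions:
 h(c) = C1 - c^4/2 + 4*c^3/5 + 16*c^2/15


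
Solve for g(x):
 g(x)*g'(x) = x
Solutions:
 g(x) = -sqrt(C1 + x^2)
 g(x) = sqrt(C1 + x^2)


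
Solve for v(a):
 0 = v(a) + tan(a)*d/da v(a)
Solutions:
 v(a) = C1/sin(a)


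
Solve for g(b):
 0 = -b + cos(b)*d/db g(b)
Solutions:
 g(b) = C1 + Integral(b/cos(b), b)


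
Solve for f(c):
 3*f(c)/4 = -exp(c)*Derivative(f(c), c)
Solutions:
 f(c) = C1*exp(3*exp(-c)/4)


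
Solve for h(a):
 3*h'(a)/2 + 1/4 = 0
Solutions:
 h(a) = C1 - a/6


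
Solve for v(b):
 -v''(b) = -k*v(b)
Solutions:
 v(b) = C1*exp(-b*sqrt(k)) + C2*exp(b*sqrt(k))


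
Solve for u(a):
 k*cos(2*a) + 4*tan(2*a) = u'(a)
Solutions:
 u(a) = C1 + k*sin(2*a)/2 - 2*log(cos(2*a))


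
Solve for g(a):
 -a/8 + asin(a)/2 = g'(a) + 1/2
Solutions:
 g(a) = C1 - a^2/16 + a*asin(a)/2 - a/2 + sqrt(1 - a^2)/2


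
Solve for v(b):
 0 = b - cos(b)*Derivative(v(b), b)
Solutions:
 v(b) = C1 + Integral(b/cos(b), b)


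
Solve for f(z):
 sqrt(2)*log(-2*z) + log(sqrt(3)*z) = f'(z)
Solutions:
 f(z) = C1 + z*(1 + sqrt(2))*log(z) + z*(-sqrt(2) - 1 + log(3)/2 + sqrt(2)*log(2) + sqrt(2)*I*pi)


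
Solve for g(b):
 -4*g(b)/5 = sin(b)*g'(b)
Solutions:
 g(b) = C1*(cos(b) + 1)^(2/5)/(cos(b) - 1)^(2/5)


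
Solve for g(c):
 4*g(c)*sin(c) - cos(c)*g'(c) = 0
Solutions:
 g(c) = C1/cos(c)^4


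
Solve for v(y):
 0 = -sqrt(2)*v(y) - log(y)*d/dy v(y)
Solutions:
 v(y) = C1*exp(-sqrt(2)*li(y))


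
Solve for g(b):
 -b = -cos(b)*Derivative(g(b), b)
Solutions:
 g(b) = C1 + Integral(b/cos(b), b)


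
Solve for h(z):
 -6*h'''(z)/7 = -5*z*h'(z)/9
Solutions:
 h(z) = C1 + Integral(C2*airyai(2^(2/3)*35^(1/3)*z/6) + C3*airybi(2^(2/3)*35^(1/3)*z/6), z)


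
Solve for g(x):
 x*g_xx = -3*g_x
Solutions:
 g(x) = C1 + C2/x^2


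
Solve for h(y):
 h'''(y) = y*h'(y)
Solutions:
 h(y) = C1 + Integral(C2*airyai(y) + C3*airybi(y), y)


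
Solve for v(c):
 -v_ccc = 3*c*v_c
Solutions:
 v(c) = C1 + Integral(C2*airyai(-3^(1/3)*c) + C3*airybi(-3^(1/3)*c), c)


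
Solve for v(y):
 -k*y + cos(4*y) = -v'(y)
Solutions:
 v(y) = C1 + k*y^2/2 - sin(4*y)/4


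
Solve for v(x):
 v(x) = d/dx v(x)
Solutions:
 v(x) = C1*exp(x)


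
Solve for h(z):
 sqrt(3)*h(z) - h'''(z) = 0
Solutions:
 h(z) = C3*exp(3^(1/6)*z) + (C1*sin(3^(2/3)*z/2) + C2*cos(3^(2/3)*z/2))*exp(-3^(1/6)*z/2)


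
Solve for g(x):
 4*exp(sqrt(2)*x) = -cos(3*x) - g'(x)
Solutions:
 g(x) = C1 - 2*sqrt(2)*exp(sqrt(2)*x) - sin(3*x)/3


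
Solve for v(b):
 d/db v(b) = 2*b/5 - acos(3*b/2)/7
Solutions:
 v(b) = C1 + b^2/5 - b*acos(3*b/2)/7 + sqrt(4 - 9*b^2)/21


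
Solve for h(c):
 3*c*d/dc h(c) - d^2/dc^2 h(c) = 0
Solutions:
 h(c) = C1 + C2*erfi(sqrt(6)*c/2)


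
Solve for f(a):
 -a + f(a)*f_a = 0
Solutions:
 f(a) = -sqrt(C1 + a^2)
 f(a) = sqrt(C1 + a^2)


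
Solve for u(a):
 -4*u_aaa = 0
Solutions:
 u(a) = C1 + C2*a + C3*a^2


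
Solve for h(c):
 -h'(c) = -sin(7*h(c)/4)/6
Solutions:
 -c/6 + 2*log(cos(7*h(c)/4) - 1)/7 - 2*log(cos(7*h(c)/4) + 1)/7 = C1


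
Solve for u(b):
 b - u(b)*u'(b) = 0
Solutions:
 u(b) = -sqrt(C1 + b^2)
 u(b) = sqrt(C1 + b^2)


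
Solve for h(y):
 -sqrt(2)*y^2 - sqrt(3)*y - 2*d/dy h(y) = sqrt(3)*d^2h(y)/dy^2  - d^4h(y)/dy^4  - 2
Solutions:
 h(y) = C1 + C2*exp(-y*(sqrt(3)/(sqrt(1 - sqrt(3)/9) + 1)^(1/3) + 3*(sqrt(1 - sqrt(3)/9) + 1)^(1/3))/6)*sin(y*(-sqrt(3)*(sqrt(1 - sqrt(3)/9) + 1)^(1/3) + (sqrt(1 - sqrt(3)/9) + 1)^(-1/3))/2) + C3*exp(-y*(sqrt(3)/(sqrt(1 - sqrt(3)/9) + 1)^(1/3) + 3*(sqrt(1 - sqrt(3)/9) + 1)^(1/3))/6)*cos(y*(-sqrt(3)*(sqrt(1 - sqrt(3)/9) + 1)^(1/3) + (sqrt(1 - sqrt(3)/9) + 1)^(-1/3))/2) + C4*exp(y*(sqrt(3)/(3*(sqrt(1 - sqrt(3)/9) + 1)^(1/3)) + (sqrt(1 - sqrt(3)/9) + 1)^(1/3))) - sqrt(2)*y^3/6 - sqrt(3)*y^2/4 + sqrt(6)*y^2/4 - 3*sqrt(2)*y/4 + 7*y/4


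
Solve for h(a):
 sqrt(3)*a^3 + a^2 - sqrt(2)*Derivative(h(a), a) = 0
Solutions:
 h(a) = C1 + sqrt(6)*a^4/8 + sqrt(2)*a^3/6


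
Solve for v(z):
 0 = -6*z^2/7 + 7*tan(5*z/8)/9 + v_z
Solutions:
 v(z) = C1 + 2*z^3/7 + 56*log(cos(5*z/8))/45


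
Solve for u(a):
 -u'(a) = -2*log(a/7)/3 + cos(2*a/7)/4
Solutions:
 u(a) = C1 + 2*a*log(a)/3 - 2*a*log(7)/3 - 2*a/3 - 7*sin(2*a/7)/8


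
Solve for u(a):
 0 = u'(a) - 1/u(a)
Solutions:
 u(a) = -sqrt(C1 + 2*a)
 u(a) = sqrt(C1 + 2*a)


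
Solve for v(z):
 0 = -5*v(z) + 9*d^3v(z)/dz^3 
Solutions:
 v(z) = C3*exp(15^(1/3)*z/3) + (C1*sin(3^(5/6)*5^(1/3)*z/6) + C2*cos(3^(5/6)*5^(1/3)*z/6))*exp(-15^(1/3)*z/6)


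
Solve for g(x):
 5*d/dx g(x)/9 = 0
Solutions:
 g(x) = C1


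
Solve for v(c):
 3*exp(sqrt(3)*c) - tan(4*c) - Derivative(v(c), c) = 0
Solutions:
 v(c) = C1 + sqrt(3)*exp(sqrt(3)*c) + log(cos(4*c))/4


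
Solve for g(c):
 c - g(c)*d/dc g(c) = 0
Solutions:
 g(c) = -sqrt(C1 + c^2)
 g(c) = sqrt(C1 + c^2)


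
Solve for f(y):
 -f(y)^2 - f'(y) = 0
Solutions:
 f(y) = 1/(C1 + y)


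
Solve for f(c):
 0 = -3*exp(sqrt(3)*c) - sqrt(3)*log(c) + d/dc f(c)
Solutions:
 f(c) = C1 + sqrt(3)*c*log(c) - sqrt(3)*c + sqrt(3)*exp(sqrt(3)*c)


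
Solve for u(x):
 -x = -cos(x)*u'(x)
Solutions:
 u(x) = C1 + Integral(x/cos(x), x)


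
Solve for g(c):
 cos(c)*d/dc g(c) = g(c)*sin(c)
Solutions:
 g(c) = C1/cos(c)


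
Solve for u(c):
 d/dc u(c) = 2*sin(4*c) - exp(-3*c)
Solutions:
 u(c) = C1 - cos(4*c)/2 + exp(-3*c)/3


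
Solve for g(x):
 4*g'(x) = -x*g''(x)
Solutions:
 g(x) = C1 + C2/x^3


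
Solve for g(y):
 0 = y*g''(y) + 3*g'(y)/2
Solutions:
 g(y) = C1 + C2/sqrt(y)


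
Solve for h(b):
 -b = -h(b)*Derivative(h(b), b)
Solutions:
 h(b) = -sqrt(C1 + b^2)
 h(b) = sqrt(C1 + b^2)


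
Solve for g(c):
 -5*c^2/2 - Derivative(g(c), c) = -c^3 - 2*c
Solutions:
 g(c) = C1 + c^4/4 - 5*c^3/6 + c^2


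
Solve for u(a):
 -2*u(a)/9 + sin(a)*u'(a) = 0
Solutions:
 u(a) = C1*(cos(a) - 1)^(1/9)/(cos(a) + 1)^(1/9)


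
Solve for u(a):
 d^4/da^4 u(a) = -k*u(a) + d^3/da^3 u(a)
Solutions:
 u(a) = C1*exp(a*Piecewise((-sqrt(1/4 - (-k)^(1/3))/2 - sqrt((-k)^(1/3) + 1/2 - 1/(4*sqrt(1/4 - (-k)^(1/3))))/2 + 1/4, Eq(k, 0)), (-sqrt(2*k/(3*(k/16 + sqrt(-k^3/27 + k^2/256))^(1/3)) + 2*(k/16 + sqrt(-k^3/27 + k^2/256))^(1/3) + 1/4)/2 - sqrt(-2*k/(3*(k/16 + sqrt(-k^3/27 + k^2/256))^(1/3)) - 2*(k/16 + sqrt(-k^3/27 + k^2/256))^(1/3) + 1/2 - 1/(4*sqrt(2*k/(3*(k/16 + sqrt(-k^3/27 + k^2/256))^(1/3)) + 2*(k/16 + sqrt(-k^3/27 + k^2/256))^(1/3) + 1/4)))/2 + 1/4, True))) + C2*exp(a*Piecewise((-sqrt(1/4 - (-k)^(1/3))/2 + sqrt((-k)^(1/3) + 1/2 - 1/(4*sqrt(1/4 - (-k)^(1/3))))/2 + 1/4, Eq(k, 0)), (-sqrt(2*k/(3*(k/16 + sqrt(-k^3/27 + k^2/256))^(1/3)) + 2*(k/16 + sqrt(-k^3/27 + k^2/256))^(1/3) + 1/4)/2 + sqrt(-2*k/(3*(k/16 + sqrt(-k^3/27 + k^2/256))^(1/3)) - 2*(k/16 + sqrt(-k^3/27 + k^2/256))^(1/3) + 1/2 - 1/(4*sqrt(2*k/(3*(k/16 + sqrt(-k^3/27 + k^2/256))^(1/3)) + 2*(k/16 + sqrt(-k^3/27 + k^2/256))^(1/3) + 1/4)))/2 + 1/4, True))) + C3*exp(a*Piecewise((sqrt(1/4 - (-k)^(1/3))/2 - sqrt((-k)^(1/3) + 1/2 + 1/(4*sqrt(1/4 - (-k)^(1/3))))/2 + 1/4, Eq(k, 0)), (sqrt(2*k/(3*(k/16 + sqrt(-k^3/27 + k^2/256))^(1/3)) + 2*(k/16 + sqrt(-k^3/27 + k^2/256))^(1/3) + 1/4)/2 - sqrt(-2*k/(3*(k/16 + sqrt(-k^3/27 + k^2/256))^(1/3)) - 2*(k/16 + sqrt(-k^3/27 + k^2/256))^(1/3) + 1/2 + 1/(4*sqrt(2*k/(3*(k/16 + sqrt(-k^3/27 + k^2/256))^(1/3)) + 2*(k/16 + sqrt(-k^3/27 + k^2/256))^(1/3) + 1/4)))/2 + 1/4, True))) + C4*exp(a*Piecewise((sqrt(1/4 - (-k)^(1/3))/2 + sqrt((-k)^(1/3) + 1/2 + 1/(4*sqrt(1/4 - (-k)^(1/3))))/2 + 1/4, Eq(k, 0)), (sqrt(2*k/(3*(k/16 + sqrt(-k^3/27 + k^2/256))^(1/3)) + 2*(k/16 + sqrt(-k^3/27 + k^2/256))^(1/3) + 1/4)/2 + sqrt(-2*k/(3*(k/16 + sqrt(-k^3/27 + k^2/256))^(1/3)) - 2*(k/16 + sqrt(-k^3/27 + k^2/256))^(1/3) + 1/2 + 1/(4*sqrt(2*k/(3*(k/16 + sqrt(-k^3/27 + k^2/256))^(1/3)) + 2*(k/16 + sqrt(-k^3/27 + k^2/256))^(1/3) + 1/4)))/2 + 1/4, True)))


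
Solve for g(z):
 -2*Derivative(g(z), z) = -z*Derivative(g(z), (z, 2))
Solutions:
 g(z) = C1 + C2*z^3


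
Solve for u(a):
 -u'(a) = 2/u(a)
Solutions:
 u(a) = -sqrt(C1 - 4*a)
 u(a) = sqrt(C1 - 4*a)


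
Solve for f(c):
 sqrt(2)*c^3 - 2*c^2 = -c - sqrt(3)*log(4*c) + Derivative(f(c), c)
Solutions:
 f(c) = C1 + sqrt(2)*c^4/4 - 2*c^3/3 + c^2/2 + sqrt(3)*c*log(c) - sqrt(3)*c + 2*sqrt(3)*c*log(2)


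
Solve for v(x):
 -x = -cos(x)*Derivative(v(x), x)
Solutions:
 v(x) = C1 + Integral(x/cos(x), x)


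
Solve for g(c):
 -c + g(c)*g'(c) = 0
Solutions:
 g(c) = -sqrt(C1 + c^2)
 g(c) = sqrt(C1 + c^2)


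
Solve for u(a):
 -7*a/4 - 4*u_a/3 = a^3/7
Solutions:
 u(a) = C1 - 3*a^4/112 - 21*a^2/32


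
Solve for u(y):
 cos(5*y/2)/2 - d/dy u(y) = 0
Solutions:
 u(y) = C1 + sin(5*y/2)/5


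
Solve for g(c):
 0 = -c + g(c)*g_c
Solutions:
 g(c) = -sqrt(C1 + c^2)
 g(c) = sqrt(C1 + c^2)


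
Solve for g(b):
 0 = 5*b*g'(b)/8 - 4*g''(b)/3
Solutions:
 g(b) = C1 + C2*erfi(sqrt(15)*b/8)


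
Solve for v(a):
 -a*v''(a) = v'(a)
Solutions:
 v(a) = C1 + C2*log(a)


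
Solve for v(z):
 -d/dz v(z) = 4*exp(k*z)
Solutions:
 v(z) = C1 - 4*exp(k*z)/k


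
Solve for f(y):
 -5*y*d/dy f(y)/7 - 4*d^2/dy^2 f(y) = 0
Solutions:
 f(y) = C1 + C2*erf(sqrt(70)*y/28)


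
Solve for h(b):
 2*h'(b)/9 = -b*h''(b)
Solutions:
 h(b) = C1 + C2*b^(7/9)


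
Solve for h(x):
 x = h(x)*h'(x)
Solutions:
 h(x) = -sqrt(C1 + x^2)
 h(x) = sqrt(C1 + x^2)


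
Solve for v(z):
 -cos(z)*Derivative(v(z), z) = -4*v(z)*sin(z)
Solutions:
 v(z) = C1/cos(z)^4


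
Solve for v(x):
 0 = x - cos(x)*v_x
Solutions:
 v(x) = C1 + Integral(x/cos(x), x)


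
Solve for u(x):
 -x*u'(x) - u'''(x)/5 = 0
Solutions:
 u(x) = C1 + Integral(C2*airyai(-5^(1/3)*x) + C3*airybi(-5^(1/3)*x), x)


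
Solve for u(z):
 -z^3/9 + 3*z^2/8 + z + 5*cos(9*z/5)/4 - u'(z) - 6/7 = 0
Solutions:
 u(z) = C1 - z^4/36 + z^3/8 + z^2/2 - 6*z/7 + 25*sin(9*z/5)/36


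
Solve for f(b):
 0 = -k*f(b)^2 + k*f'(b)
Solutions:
 f(b) = -1/(C1 + b)


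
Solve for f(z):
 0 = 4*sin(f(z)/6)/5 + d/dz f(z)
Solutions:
 4*z/5 + 3*log(cos(f(z)/6) - 1) - 3*log(cos(f(z)/6) + 1) = C1


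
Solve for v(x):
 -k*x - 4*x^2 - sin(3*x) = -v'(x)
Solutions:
 v(x) = C1 + k*x^2/2 + 4*x^3/3 - cos(3*x)/3


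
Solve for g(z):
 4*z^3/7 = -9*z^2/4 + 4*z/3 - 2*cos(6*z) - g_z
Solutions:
 g(z) = C1 - z^4/7 - 3*z^3/4 + 2*z^2/3 - sin(6*z)/3


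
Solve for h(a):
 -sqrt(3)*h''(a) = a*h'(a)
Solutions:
 h(a) = C1 + C2*erf(sqrt(2)*3^(3/4)*a/6)


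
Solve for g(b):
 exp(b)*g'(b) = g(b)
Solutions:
 g(b) = C1*exp(-exp(-b))


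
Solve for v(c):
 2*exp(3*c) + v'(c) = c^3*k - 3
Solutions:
 v(c) = C1 + c^4*k/4 - 3*c - 2*exp(3*c)/3


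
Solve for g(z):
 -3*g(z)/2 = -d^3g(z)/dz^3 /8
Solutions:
 g(z) = C3*exp(12^(1/3)*z) + (C1*sin(2^(2/3)*3^(5/6)*z/2) + C2*cos(2^(2/3)*3^(5/6)*z/2))*exp(-12^(1/3)*z/2)


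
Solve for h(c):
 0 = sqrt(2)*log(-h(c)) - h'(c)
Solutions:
 -li(-h(c)) = C1 + sqrt(2)*c


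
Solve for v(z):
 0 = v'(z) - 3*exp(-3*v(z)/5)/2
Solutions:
 v(z) = 5*log(C1 + 9*z/10)/3
 v(z) = 5*log(10^(2/3)*(-3^(1/3) - 3^(5/6)*I)*(C1 + 3*z)^(1/3)/20)
 v(z) = 5*log(10^(2/3)*(-3^(1/3) + 3^(5/6)*I)*(C1 + 3*z)^(1/3)/20)


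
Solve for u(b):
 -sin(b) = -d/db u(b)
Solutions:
 u(b) = C1 - cos(b)


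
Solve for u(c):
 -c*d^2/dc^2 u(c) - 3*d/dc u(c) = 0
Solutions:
 u(c) = C1 + C2/c^2


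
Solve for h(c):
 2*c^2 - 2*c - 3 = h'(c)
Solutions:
 h(c) = C1 + 2*c^3/3 - c^2 - 3*c


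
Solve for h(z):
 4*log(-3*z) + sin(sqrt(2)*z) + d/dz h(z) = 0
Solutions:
 h(z) = C1 - 4*z*log(-z) - 4*z*log(3) + 4*z + sqrt(2)*cos(sqrt(2)*z)/2


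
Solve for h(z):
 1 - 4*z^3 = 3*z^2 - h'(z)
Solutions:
 h(z) = C1 + z^4 + z^3 - z


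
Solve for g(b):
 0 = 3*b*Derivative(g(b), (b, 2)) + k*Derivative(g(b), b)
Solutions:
 g(b) = C1 + b^(1 - re(k)/3)*(C2*sin(log(b)*Abs(im(k))/3) + C3*cos(log(b)*im(k)/3))


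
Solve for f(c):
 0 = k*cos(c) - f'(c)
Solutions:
 f(c) = C1 + k*sin(c)


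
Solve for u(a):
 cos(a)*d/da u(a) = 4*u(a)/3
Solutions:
 u(a) = C1*(sin(a) + 1)^(2/3)/(sin(a) - 1)^(2/3)


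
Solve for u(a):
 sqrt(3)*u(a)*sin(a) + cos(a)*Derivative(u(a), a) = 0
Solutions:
 u(a) = C1*cos(a)^(sqrt(3))


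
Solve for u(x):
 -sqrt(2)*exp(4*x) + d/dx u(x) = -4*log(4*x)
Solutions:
 u(x) = C1 - 4*x*log(x) + 4*x*(1 - 2*log(2)) + sqrt(2)*exp(4*x)/4


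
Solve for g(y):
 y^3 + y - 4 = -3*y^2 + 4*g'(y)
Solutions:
 g(y) = C1 + y^4/16 + y^3/4 + y^2/8 - y


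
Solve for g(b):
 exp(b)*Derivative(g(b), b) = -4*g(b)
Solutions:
 g(b) = C1*exp(4*exp(-b))


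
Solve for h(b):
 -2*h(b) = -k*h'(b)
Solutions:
 h(b) = C1*exp(2*b/k)


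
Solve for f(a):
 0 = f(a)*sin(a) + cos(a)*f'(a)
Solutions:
 f(a) = C1*cos(a)


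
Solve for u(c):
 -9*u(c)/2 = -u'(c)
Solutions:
 u(c) = C1*exp(9*c/2)


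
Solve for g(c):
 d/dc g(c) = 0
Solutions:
 g(c) = C1


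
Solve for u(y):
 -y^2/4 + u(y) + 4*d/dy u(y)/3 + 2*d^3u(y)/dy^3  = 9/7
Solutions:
 u(y) = C1*exp(-2^(1/3)*y*(-(27 + sqrt(857))^(1/3) + 4*2^(1/3)/(27 + sqrt(857))^(1/3))/12)*sin(2^(1/3)*sqrt(3)*y*(4*2^(1/3)/(27 + sqrt(857))^(1/3) + (27 + sqrt(857))^(1/3))/12) + C2*exp(-2^(1/3)*y*(-(27 + sqrt(857))^(1/3) + 4*2^(1/3)/(27 + sqrt(857))^(1/3))/12)*cos(2^(1/3)*sqrt(3)*y*(4*2^(1/3)/(27 + sqrt(857))^(1/3) + (27 + sqrt(857))^(1/3))/12) + C3*exp(2^(1/3)*y*(-(27 + sqrt(857))^(1/3) + 4*2^(1/3)/(27 + sqrt(857))^(1/3))/6) + y^2/4 - 2*y/3 + 137/63


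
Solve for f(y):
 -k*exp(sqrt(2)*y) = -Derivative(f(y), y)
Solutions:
 f(y) = C1 + sqrt(2)*k*exp(sqrt(2)*y)/2


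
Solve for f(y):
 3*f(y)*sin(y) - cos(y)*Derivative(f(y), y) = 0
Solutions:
 f(y) = C1/cos(y)^3


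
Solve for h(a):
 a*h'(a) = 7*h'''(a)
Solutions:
 h(a) = C1 + Integral(C2*airyai(7^(2/3)*a/7) + C3*airybi(7^(2/3)*a/7), a)


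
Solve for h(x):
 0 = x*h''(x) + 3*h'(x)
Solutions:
 h(x) = C1 + C2/x^2


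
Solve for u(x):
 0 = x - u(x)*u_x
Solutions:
 u(x) = -sqrt(C1 + x^2)
 u(x) = sqrt(C1 + x^2)


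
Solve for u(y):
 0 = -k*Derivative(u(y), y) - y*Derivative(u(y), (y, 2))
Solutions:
 u(y) = C1 + y^(1 - re(k))*(C2*sin(log(y)*Abs(im(k))) + C3*cos(log(y)*im(k)))


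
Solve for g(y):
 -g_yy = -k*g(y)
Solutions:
 g(y) = C1*exp(-sqrt(k)*y) + C2*exp(sqrt(k)*y)


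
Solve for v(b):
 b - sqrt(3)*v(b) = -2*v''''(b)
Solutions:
 v(b) = C1*exp(-2^(3/4)*3^(1/8)*b/2) + C2*exp(2^(3/4)*3^(1/8)*b/2) + C3*sin(2^(3/4)*3^(1/8)*b/2) + C4*cos(2^(3/4)*3^(1/8)*b/2) + sqrt(3)*b/3


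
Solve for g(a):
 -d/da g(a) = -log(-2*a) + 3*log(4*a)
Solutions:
 g(a) = C1 - 2*a*log(a) + a*(-5*log(2) + 2 + I*pi)


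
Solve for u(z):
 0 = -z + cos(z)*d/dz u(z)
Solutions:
 u(z) = C1 + Integral(z/cos(z), z)


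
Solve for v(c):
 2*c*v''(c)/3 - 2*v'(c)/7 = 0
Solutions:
 v(c) = C1 + C2*c^(10/7)


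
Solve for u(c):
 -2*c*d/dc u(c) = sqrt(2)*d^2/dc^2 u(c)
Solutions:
 u(c) = C1 + C2*erf(2^(3/4)*c/2)


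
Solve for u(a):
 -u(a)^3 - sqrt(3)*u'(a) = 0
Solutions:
 u(a) = -sqrt(6)*sqrt(-1/(C1 - sqrt(3)*a))/2
 u(a) = sqrt(6)*sqrt(-1/(C1 - sqrt(3)*a))/2


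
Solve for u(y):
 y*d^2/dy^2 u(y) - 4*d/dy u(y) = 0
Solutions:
 u(y) = C1 + C2*y^5


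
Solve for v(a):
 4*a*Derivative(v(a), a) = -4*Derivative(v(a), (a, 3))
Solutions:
 v(a) = C1 + Integral(C2*airyai(-a) + C3*airybi(-a), a)


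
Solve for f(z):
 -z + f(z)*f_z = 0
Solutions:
 f(z) = -sqrt(C1 + z^2)
 f(z) = sqrt(C1 + z^2)


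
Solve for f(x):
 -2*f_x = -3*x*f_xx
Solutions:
 f(x) = C1 + C2*x^(5/3)


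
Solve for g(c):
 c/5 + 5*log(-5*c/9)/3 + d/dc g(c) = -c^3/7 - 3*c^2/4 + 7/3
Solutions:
 g(c) = C1 - c^4/28 - c^3/4 - c^2/10 - 5*c*log(-c)/3 + c*(-5*log(5)/3 + 10*log(3)/3 + 4)


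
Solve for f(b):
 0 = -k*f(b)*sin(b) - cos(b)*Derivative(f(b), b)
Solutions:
 f(b) = C1*exp(k*log(cos(b)))


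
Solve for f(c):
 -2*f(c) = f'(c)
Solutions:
 f(c) = C1*exp(-2*c)


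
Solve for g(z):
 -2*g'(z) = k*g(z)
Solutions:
 g(z) = C1*exp(-k*z/2)


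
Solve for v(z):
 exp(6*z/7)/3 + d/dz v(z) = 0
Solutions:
 v(z) = C1 - 7*exp(6*z/7)/18


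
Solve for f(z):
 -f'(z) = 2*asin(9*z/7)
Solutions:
 f(z) = C1 - 2*z*asin(9*z/7) - 2*sqrt(49 - 81*z^2)/9


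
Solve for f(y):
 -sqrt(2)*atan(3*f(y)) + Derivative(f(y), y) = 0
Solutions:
 Integral(1/atan(3*_y), (_y, f(y))) = C1 + sqrt(2)*y


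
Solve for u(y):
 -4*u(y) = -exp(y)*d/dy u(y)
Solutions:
 u(y) = C1*exp(-4*exp(-y))


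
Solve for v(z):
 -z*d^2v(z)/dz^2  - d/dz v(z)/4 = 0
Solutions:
 v(z) = C1 + C2*z^(3/4)


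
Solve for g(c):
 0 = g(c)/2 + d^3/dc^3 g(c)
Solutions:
 g(c) = C3*exp(-2^(2/3)*c/2) + (C1*sin(2^(2/3)*sqrt(3)*c/4) + C2*cos(2^(2/3)*sqrt(3)*c/4))*exp(2^(2/3)*c/4)


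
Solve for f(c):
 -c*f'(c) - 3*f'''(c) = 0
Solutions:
 f(c) = C1 + Integral(C2*airyai(-3^(2/3)*c/3) + C3*airybi(-3^(2/3)*c/3), c)


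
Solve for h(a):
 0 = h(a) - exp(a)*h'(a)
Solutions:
 h(a) = C1*exp(-exp(-a))


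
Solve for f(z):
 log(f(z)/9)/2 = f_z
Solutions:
 2*Integral(1/(-log(_y) + 2*log(3)), (_y, f(z))) = C1 - z


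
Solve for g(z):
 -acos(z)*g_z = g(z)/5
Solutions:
 g(z) = C1*exp(-Integral(1/acos(z), z)/5)


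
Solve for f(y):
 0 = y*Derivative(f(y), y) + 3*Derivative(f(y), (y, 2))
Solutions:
 f(y) = C1 + C2*erf(sqrt(6)*y/6)


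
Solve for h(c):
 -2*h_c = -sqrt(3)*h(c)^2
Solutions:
 h(c) = -2/(C1 + sqrt(3)*c)


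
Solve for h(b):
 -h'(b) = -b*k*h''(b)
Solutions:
 h(b) = C1 + b^(((re(k) + 1)*re(k) + im(k)^2)/(re(k)^2 + im(k)^2))*(C2*sin(log(b)*Abs(im(k))/(re(k)^2 + im(k)^2)) + C3*cos(log(b)*im(k)/(re(k)^2 + im(k)^2)))


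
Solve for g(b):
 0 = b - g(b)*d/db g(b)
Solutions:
 g(b) = -sqrt(C1 + b^2)
 g(b) = sqrt(C1 + b^2)


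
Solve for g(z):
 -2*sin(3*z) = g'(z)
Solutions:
 g(z) = C1 + 2*cos(3*z)/3


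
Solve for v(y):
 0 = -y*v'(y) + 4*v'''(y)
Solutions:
 v(y) = C1 + Integral(C2*airyai(2^(1/3)*y/2) + C3*airybi(2^(1/3)*y/2), y)


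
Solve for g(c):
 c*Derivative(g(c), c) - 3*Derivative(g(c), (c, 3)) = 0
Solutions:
 g(c) = C1 + Integral(C2*airyai(3^(2/3)*c/3) + C3*airybi(3^(2/3)*c/3), c)


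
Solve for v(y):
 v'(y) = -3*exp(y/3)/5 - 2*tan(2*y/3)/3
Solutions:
 v(y) = C1 - 9*exp(y/3)/5 + log(cos(2*y/3))


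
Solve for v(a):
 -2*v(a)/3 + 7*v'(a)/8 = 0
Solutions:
 v(a) = C1*exp(16*a/21)


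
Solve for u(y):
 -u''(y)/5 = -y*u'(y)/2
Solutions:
 u(y) = C1 + C2*erfi(sqrt(5)*y/2)


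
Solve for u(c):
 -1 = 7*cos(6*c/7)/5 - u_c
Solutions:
 u(c) = C1 + c + 49*sin(6*c/7)/30


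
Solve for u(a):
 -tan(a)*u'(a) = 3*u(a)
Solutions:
 u(a) = C1/sin(a)^3


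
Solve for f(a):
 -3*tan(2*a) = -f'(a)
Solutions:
 f(a) = C1 - 3*log(cos(2*a))/2


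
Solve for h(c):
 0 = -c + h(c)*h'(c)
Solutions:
 h(c) = -sqrt(C1 + c^2)
 h(c) = sqrt(C1 + c^2)


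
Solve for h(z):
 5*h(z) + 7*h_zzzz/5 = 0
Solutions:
 h(z) = (C1*sin(sqrt(10)*7^(3/4)*z/14) + C2*cos(sqrt(10)*7^(3/4)*z/14))*exp(-sqrt(10)*7^(3/4)*z/14) + (C3*sin(sqrt(10)*7^(3/4)*z/14) + C4*cos(sqrt(10)*7^(3/4)*z/14))*exp(sqrt(10)*7^(3/4)*z/14)


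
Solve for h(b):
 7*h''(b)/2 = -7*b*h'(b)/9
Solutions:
 h(b) = C1 + C2*erf(b/3)


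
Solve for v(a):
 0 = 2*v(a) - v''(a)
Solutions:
 v(a) = C1*exp(-sqrt(2)*a) + C2*exp(sqrt(2)*a)


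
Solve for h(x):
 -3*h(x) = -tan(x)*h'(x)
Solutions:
 h(x) = C1*sin(x)^3


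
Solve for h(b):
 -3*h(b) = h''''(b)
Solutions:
 h(b) = (C1*sin(sqrt(2)*3^(1/4)*b/2) + C2*cos(sqrt(2)*3^(1/4)*b/2))*exp(-sqrt(2)*3^(1/4)*b/2) + (C3*sin(sqrt(2)*3^(1/4)*b/2) + C4*cos(sqrt(2)*3^(1/4)*b/2))*exp(sqrt(2)*3^(1/4)*b/2)


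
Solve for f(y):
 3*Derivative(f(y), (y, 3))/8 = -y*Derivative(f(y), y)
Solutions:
 f(y) = C1 + Integral(C2*airyai(-2*3^(2/3)*y/3) + C3*airybi(-2*3^(2/3)*y/3), y)


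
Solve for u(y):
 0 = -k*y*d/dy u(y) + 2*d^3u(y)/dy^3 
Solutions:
 u(y) = C1 + Integral(C2*airyai(2^(2/3)*k^(1/3)*y/2) + C3*airybi(2^(2/3)*k^(1/3)*y/2), y)


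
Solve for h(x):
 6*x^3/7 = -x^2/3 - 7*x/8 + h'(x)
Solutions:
 h(x) = C1 + 3*x^4/14 + x^3/9 + 7*x^2/16


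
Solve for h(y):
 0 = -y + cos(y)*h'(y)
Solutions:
 h(y) = C1 + Integral(y/cos(y), y)


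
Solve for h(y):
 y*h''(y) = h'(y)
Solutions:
 h(y) = C1 + C2*y^2


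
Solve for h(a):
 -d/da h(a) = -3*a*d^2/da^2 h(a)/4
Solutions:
 h(a) = C1 + C2*a^(7/3)


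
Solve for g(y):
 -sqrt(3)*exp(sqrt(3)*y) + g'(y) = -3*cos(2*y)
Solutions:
 g(y) = C1 + exp(sqrt(3)*y) - 3*sin(2*y)/2


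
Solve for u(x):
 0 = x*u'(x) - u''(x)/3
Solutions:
 u(x) = C1 + C2*erfi(sqrt(6)*x/2)


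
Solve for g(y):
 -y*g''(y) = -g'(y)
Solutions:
 g(y) = C1 + C2*y^2


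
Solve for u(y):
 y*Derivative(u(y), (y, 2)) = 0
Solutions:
 u(y) = C1 + C2*y


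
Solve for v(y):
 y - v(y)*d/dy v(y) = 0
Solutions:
 v(y) = -sqrt(C1 + y^2)
 v(y) = sqrt(C1 + y^2)


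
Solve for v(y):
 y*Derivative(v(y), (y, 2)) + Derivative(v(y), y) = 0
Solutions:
 v(y) = C1 + C2*log(y)


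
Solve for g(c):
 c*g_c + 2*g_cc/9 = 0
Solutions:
 g(c) = C1 + C2*erf(3*c/2)


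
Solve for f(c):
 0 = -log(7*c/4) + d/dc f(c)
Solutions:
 f(c) = C1 + c*log(c) - c + c*log(7/4)


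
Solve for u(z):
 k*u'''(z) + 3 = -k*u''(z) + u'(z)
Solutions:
 u(z) = C1 + C2*exp(z*(-1 + sqrt(k*(k + 4))/k)/2) + C3*exp(-z*(1 + sqrt(k*(k + 4))/k)/2) + 3*z


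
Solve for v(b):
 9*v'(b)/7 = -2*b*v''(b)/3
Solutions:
 v(b) = C1 + C2/b^(13/14)


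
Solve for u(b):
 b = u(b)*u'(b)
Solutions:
 u(b) = -sqrt(C1 + b^2)
 u(b) = sqrt(C1 + b^2)


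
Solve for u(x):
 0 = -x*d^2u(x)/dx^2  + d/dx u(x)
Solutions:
 u(x) = C1 + C2*x^2


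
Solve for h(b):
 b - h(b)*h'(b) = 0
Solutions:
 h(b) = -sqrt(C1 + b^2)
 h(b) = sqrt(C1 + b^2)


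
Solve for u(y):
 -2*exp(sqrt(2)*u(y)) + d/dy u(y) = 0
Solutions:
 u(y) = sqrt(2)*(2*log(-1/(C1 + 2*y)) - log(2))/4


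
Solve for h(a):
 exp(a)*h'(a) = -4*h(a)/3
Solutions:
 h(a) = C1*exp(4*exp(-a)/3)


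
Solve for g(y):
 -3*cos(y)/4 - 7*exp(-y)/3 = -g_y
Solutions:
 g(y) = C1 + 3*sin(y)/4 - 7*exp(-y)/3


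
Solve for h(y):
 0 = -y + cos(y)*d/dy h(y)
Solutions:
 h(y) = C1 + Integral(y/cos(y), y)


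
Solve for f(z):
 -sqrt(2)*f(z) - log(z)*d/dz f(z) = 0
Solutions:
 f(z) = C1*exp(-sqrt(2)*li(z))


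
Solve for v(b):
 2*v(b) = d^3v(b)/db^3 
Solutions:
 v(b) = C3*exp(2^(1/3)*b) + (C1*sin(2^(1/3)*sqrt(3)*b/2) + C2*cos(2^(1/3)*sqrt(3)*b/2))*exp(-2^(1/3)*b/2)


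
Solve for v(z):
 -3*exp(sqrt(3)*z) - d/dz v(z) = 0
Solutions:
 v(z) = C1 - sqrt(3)*exp(sqrt(3)*z)


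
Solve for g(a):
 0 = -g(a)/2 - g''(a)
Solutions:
 g(a) = C1*sin(sqrt(2)*a/2) + C2*cos(sqrt(2)*a/2)


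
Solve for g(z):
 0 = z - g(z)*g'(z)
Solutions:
 g(z) = -sqrt(C1 + z^2)
 g(z) = sqrt(C1 + z^2)


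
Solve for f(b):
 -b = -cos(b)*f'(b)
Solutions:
 f(b) = C1 + Integral(b/cos(b), b)


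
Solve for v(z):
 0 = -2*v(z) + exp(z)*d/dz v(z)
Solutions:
 v(z) = C1*exp(-2*exp(-z))


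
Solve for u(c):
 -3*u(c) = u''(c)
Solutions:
 u(c) = C1*sin(sqrt(3)*c) + C2*cos(sqrt(3)*c)


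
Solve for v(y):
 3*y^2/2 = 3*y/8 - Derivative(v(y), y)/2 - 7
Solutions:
 v(y) = C1 - y^3 + 3*y^2/8 - 14*y


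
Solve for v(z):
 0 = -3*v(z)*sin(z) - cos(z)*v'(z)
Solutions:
 v(z) = C1*cos(z)^3


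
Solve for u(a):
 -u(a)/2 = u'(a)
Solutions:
 u(a) = C1*exp(-a/2)


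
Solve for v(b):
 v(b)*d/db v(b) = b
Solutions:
 v(b) = -sqrt(C1 + b^2)
 v(b) = sqrt(C1 + b^2)


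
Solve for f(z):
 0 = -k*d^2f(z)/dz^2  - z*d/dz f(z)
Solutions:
 f(z) = C1 + C2*sqrt(k)*erf(sqrt(2)*z*sqrt(1/k)/2)


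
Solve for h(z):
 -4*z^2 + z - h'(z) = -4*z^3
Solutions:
 h(z) = C1 + z^4 - 4*z^3/3 + z^2/2


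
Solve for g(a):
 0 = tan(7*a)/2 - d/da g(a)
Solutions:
 g(a) = C1 - log(cos(7*a))/14


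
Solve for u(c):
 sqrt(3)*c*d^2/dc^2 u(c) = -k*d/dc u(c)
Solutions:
 u(c) = C1 + c^(-sqrt(3)*re(k)/3 + 1)*(C2*sin(sqrt(3)*log(c)*Abs(im(k))/3) + C3*cos(sqrt(3)*log(c)*im(k)/3))


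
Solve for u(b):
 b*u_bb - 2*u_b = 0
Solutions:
 u(b) = C1 + C2*b^3


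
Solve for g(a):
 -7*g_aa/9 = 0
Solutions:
 g(a) = C1 + C2*a


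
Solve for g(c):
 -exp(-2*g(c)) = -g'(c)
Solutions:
 g(c) = log(-sqrt(C1 + 2*c))
 g(c) = log(C1 + 2*c)/2


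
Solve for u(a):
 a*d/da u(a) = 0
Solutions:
 u(a) = C1


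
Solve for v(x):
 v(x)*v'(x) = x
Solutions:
 v(x) = -sqrt(C1 + x^2)
 v(x) = sqrt(C1 + x^2)


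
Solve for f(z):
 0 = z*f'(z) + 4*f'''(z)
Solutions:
 f(z) = C1 + Integral(C2*airyai(-2^(1/3)*z/2) + C3*airybi(-2^(1/3)*z/2), z)


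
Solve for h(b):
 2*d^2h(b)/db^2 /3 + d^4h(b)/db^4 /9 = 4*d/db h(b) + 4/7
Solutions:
 h(b) = C1 + C2*exp(2^(1/3)*b*(-(9 + sqrt(83))^(1/3) + 2^(1/3)/(9 + sqrt(83))^(1/3))/2)*sin(2^(1/3)*sqrt(3)*b*(2^(1/3)/(9 + sqrt(83))^(1/3) + (9 + sqrt(83))^(1/3))/2) + C3*exp(2^(1/3)*b*(-(9 + sqrt(83))^(1/3) + 2^(1/3)/(9 + sqrt(83))^(1/3))/2)*cos(2^(1/3)*sqrt(3)*b*(2^(1/3)/(9 + sqrt(83))^(1/3) + (9 + sqrt(83))^(1/3))/2) + C4*exp(-2^(1/3)*b*(-(9 + sqrt(83))^(1/3) + 2^(1/3)/(9 + sqrt(83))^(1/3))) - b/7


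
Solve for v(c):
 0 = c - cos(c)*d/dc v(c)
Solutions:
 v(c) = C1 + Integral(c/cos(c), c)


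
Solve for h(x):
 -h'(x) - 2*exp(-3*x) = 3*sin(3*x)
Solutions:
 h(x) = C1 + cos(3*x) + 2*exp(-3*x)/3


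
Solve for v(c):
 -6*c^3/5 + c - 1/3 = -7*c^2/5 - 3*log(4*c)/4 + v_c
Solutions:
 v(c) = C1 - 3*c^4/10 + 7*c^3/15 + c^2/2 + 3*c*log(c)/4 - 13*c/12 + 3*c*log(2)/2


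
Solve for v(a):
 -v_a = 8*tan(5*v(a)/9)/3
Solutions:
 v(a) = -9*asin(C1*exp(-40*a/27))/5 + 9*pi/5
 v(a) = 9*asin(C1*exp(-40*a/27))/5


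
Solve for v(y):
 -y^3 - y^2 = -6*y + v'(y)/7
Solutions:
 v(y) = C1 - 7*y^4/4 - 7*y^3/3 + 21*y^2


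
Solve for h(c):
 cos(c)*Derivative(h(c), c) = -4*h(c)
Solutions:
 h(c) = C1*(sin(c)^2 - 2*sin(c) + 1)/(sin(c)^2 + 2*sin(c) + 1)


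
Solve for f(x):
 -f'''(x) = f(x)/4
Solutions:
 f(x) = C3*exp(-2^(1/3)*x/2) + (C1*sin(2^(1/3)*sqrt(3)*x/4) + C2*cos(2^(1/3)*sqrt(3)*x/4))*exp(2^(1/3)*x/4)


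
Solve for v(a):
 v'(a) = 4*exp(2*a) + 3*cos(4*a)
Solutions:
 v(a) = C1 + 2*exp(2*a) + 3*sin(4*a)/4


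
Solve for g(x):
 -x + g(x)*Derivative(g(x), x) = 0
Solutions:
 g(x) = -sqrt(C1 + x^2)
 g(x) = sqrt(C1 + x^2)


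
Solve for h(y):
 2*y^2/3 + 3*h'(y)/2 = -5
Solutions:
 h(y) = C1 - 4*y^3/27 - 10*y/3


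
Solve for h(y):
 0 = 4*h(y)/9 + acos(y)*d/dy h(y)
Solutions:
 h(y) = C1*exp(-4*Integral(1/acos(y), y)/9)


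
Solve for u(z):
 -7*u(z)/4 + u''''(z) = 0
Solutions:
 u(z) = C1*exp(-sqrt(2)*7^(1/4)*z/2) + C2*exp(sqrt(2)*7^(1/4)*z/2) + C3*sin(sqrt(2)*7^(1/4)*z/2) + C4*cos(sqrt(2)*7^(1/4)*z/2)


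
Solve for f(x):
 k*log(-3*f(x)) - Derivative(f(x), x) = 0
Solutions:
 Integral(1/(log(-_y) + log(3)), (_y, f(x))) = C1 + k*x


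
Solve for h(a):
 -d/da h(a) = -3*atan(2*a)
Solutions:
 h(a) = C1 + 3*a*atan(2*a) - 3*log(4*a^2 + 1)/4


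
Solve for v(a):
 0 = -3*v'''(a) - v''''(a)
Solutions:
 v(a) = C1 + C2*a + C3*a^2 + C4*exp(-3*a)


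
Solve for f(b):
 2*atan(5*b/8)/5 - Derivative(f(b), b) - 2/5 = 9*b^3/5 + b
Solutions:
 f(b) = C1 - 9*b^4/20 - b^2/2 + 2*b*atan(5*b/8)/5 - 2*b/5 - 8*log(25*b^2 + 64)/25


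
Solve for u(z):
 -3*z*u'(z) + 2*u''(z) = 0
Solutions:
 u(z) = C1 + C2*erfi(sqrt(3)*z/2)


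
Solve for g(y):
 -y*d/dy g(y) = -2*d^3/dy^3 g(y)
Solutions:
 g(y) = C1 + Integral(C2*airyai(2^(2/3)*y/2) + C3*airybi(2^(2/3)*y/2), y)


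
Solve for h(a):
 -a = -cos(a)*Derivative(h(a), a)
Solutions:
 h(a) = C1 + Integral(a/cos(a), a)


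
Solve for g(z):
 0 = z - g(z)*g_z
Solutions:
 g(z) = -sqrt(C1 + z^2)
 g(z) = sqrt(C1 + z^2)


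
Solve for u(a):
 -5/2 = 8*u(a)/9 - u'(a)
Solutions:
 u(a) = C1*exp(8*a/9) - 45/16


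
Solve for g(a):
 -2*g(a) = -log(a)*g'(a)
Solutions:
 g(a) = C1*exp(2*li(a))


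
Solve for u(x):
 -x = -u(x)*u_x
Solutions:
 u(x) = -sqrt(C1 + x^2)
 u(x) = sqrt(C1 + x^2)


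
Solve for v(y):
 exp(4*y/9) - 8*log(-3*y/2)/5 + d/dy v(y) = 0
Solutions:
 v(y) = C1 + 8*y*log(-y)/5 + 8*y*(-1 - log(2) + log(3))/5 - 9*exp(4*y/9)/4


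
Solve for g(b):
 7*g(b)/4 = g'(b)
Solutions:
 g(b) = C1*exp(7*b/4)


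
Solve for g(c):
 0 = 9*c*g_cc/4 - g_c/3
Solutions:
 g(c) = C1 + C2*c^(31/27)


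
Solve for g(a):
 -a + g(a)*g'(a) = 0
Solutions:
 g(a) = -sqrt(C1 + a^2)
 g(a) = sqrt(C1 + a^2)


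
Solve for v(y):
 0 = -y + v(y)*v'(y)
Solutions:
 v(y) = -sqrt(C1 + y^2)
 v(y) = sqrt(C1 + y^2)


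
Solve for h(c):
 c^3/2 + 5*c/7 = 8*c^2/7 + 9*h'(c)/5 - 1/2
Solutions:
 h(c) = C1 + 5*c^4/72 - 40*c^3/189 + 25*c^2/126 + 5*c/18


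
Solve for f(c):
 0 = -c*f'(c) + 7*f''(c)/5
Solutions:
 f(c) = C1 + C2*erfi(sqrt(70)*c/14)


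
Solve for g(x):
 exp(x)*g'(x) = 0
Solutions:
 g(x) = C1


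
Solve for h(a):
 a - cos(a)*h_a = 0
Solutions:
 h(a) = C1 + Integral(a/cos(a), a)


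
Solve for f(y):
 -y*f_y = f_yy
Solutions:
 f(y) = C1 + C2*erf(sqrt(2)*y/2)


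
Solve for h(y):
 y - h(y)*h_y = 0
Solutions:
 h(y) = -sqrt(C1 + y^2)
 h(y) = sqrt(C1 + y^2)


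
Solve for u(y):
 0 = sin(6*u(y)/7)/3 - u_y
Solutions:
 -y/3 + 7*log(cos(6*u(y)/7) - 1)/12 - 7*log(cos(6*u(y)/7) + 1)/12 = C1


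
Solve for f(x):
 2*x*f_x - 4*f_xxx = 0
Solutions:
 f(x) = C1 + Integral(C2*airyai(2^(2/3)*x/2) + C3*airybi(2^(2/3)*x/2), x)


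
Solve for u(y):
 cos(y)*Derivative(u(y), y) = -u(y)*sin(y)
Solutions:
 u(y) = C1*cos(y)


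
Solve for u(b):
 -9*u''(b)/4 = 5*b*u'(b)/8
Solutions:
 u(b) = C1 + C2*erf(sqrt(5)*b/6)


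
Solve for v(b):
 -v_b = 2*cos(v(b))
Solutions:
 v(b) = pi - asin((C1 + exp(4*b))/(C1 - exp(4*b)))
 v(b) = asin((C1 + exp(4*b))/(C1 - exp(4*b)))


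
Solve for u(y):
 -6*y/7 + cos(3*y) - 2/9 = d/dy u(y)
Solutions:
 u(y) = C1 - 3*y^2/7 - 2*y/9 + sin(3*y)/3


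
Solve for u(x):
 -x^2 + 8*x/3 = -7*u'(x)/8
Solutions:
 u(x) = C1 + 8*x^3/21 - 32*x^2/21


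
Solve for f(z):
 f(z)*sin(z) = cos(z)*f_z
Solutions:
 f(z) = C1/cos(z)


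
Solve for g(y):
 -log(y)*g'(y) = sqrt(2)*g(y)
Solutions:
 g(y) = C1*exp(-sqrt(2)*li(y))


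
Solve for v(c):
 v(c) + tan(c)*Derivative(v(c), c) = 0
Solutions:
 v(c) = C1/sin(c)


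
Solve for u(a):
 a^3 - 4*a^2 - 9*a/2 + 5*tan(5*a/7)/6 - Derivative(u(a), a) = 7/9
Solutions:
 u(a) = C1 + a^4/4 - 4*a^3/3 - 9*a^2/4 - 7*a/9 - 7*log(cos(5*a/7))/6


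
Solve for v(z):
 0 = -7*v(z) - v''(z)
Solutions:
 v(z) = C1*sin(sqrt(7)*z) + C2*cos(sqrt(7)*z)


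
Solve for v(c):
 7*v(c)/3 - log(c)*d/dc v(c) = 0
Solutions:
 v(c) = C1*exp(7*li(c)/3)


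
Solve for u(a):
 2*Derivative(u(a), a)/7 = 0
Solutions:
 u(a) = C1


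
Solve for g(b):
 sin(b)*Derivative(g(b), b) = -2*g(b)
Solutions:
 g(b) = C1*(cos(b) + 1)/(cos(b) - 1)


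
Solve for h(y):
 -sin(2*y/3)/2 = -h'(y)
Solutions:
 h(y) = C1 - 3*cos(2*y/3)/4


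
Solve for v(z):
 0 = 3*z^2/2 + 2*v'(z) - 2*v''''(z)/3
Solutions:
 v(z) = C1 + C4*exp(3^(1/3)*z) - z^3/4 + (C2*sin(3^(5/6)*z/2) + C3*cos(3^(5/6)*z/2))*exp(-3^(1/3)*z/2)


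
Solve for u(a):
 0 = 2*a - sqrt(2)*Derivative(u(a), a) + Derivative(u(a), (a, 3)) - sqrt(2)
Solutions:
 u(a) = C1 + C2*exp(-2^(1/4)*a) + C3*exp(2^(1/4)*a) + sqrt(2)*a^2/2 - a


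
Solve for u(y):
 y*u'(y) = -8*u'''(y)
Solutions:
 u(y) = C1 + Integral(C2*airyai(-y/2) + C3*airybi(-y/2), y)


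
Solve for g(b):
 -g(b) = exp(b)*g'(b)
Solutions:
 g(b) = C1*exp(exp(-b))


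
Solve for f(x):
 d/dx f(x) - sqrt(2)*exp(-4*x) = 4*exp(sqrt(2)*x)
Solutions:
 f(x) = C1 + 2*sqrt(2)*exp(sqrt(2)*x) - sqrt(2)*exp(-4*x)/4


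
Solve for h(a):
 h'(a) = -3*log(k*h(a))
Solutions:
 li(k*h(a))/k = C1 - 3*a


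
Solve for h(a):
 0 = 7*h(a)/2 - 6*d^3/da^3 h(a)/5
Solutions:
 h(a) = C3*exp(630^(1/3)*a/6) + (C1*sin(3^(1/6)*70^(1/3)*a/4) + C2*cos(3^(1/6)*70^(1/3)*a/4))*exp(-630^(1/3)*a/12)


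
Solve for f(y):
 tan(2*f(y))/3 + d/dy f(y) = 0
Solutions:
 f(y) = -asin(C1*exp(-2*y/3))/2 + pi/2
 f(y) = asin(C1*exp(-2*y/3))/2


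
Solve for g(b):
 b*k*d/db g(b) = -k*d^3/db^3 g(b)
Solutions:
 g(b) = C1 + Integral(C2*airyai(-b) + C3*airybi(-b), b)


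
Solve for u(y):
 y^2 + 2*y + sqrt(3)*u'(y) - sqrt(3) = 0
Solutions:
 u(y) = C1 - sqrt(3)*y^3/9 - sqrt(3)*y^2/3 + y


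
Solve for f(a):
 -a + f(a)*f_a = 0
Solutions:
 f(a) = -sqrt(C1 + a^2)
 f(a) = sqrt(C1 + a^2)


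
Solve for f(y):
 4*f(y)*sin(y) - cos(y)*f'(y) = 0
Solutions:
 f(y) = C1/cos(y)^4


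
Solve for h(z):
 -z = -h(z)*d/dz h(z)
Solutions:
 h(z) = -sqrt(C1 + z^2)
 h(z) = sqrt(C1 + z^2)


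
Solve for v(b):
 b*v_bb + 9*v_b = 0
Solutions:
 v(b) = C1 + C2/b^8


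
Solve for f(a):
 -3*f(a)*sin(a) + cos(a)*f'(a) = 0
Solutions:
 f(a) = C1/cos(a)^3


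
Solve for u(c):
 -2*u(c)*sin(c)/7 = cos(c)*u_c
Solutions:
 u(c) = C1*cos(c)^(2/7)


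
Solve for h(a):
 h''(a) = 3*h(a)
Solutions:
 h(a) = C1*exp(-sqrt(3)*a) + C2*exp(sqrt(3)*a)


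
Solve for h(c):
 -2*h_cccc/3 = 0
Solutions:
 h(c) = C1 + C2*c + C3*c^2 + C4*c^3


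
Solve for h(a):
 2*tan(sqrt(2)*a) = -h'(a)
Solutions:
 h(a) = C1 + sqrt(2)*log(cos(sqrt(2)*a))


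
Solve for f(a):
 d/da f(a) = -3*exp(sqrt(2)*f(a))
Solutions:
 f(a) = sqrt(2)*(2*log(1/(C1 + 3*a)) - log(2))/4


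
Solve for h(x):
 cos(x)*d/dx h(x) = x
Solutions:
 h(x) = C1 + Integral(x/cos(x), x)


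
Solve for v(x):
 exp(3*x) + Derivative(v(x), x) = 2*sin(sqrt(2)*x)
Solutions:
 v(x) = C1 - exp(3*x)/3 - sqrt(2)*cos(sqrt(2)*x)


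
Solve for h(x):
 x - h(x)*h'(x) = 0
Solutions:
 h(x) = -sqrt(C1 + x^2)
 h(x) = sqrt(C1 + x^2)


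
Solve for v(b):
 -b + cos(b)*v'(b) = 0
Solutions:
 v(b) = C1 + Integral(b/cos(b), b)


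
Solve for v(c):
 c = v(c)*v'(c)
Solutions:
 v(c) = -sqrt(C1 + c^2)
 v(c) = sqrt(C1 + c^2)


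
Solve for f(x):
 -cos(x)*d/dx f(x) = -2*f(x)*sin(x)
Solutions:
 f(x) = C1/cos(x)^2


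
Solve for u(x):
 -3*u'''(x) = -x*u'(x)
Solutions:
 u(x) = C1 + Integral(C2*airyai(3^(2/3)*x/3) + C3*airybi(3^(2/3)*x/3), x)


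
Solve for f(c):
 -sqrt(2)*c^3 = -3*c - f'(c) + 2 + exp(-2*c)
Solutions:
 f(c) = C1 + sqrt(2)*c^4/4 - 3*c^2/2 + 2*c - exp(-2*c)/2


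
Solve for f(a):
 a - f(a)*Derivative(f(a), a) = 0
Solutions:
 f(a) = -sqrt(C1 + a^2)
 f(a) = sqrt(C1 + a^2)


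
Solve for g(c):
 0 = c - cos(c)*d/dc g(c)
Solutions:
 g(c) = C1 + Integral(c/cos(c), c)


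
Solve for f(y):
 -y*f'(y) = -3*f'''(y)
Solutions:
 f(y) = C1 + Integral(C2*airyai(3^(2/3)*y/3) + C3*airybi(3^(2/3)*y/3), y)


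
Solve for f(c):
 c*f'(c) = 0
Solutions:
 f(c) = C1


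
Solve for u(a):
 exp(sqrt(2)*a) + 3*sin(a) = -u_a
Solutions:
 u(a) = C1 - sqrt(2)*exp(sqrt(2)*a)/2 + 3*cos(a)


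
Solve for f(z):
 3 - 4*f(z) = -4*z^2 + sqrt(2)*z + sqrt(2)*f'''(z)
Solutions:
 f(z) = C3*exp(-sqrt(2)*z) + z^2 - sqrt(2)*z/4 + (C1*sin(sqrt(6)*z/2) + C2*cos(sqrt(6)*z/2))*exp(sqrt(2)*z/2) + 3/4


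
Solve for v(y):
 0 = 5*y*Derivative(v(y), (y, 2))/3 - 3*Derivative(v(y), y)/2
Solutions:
 v(y) = C1 + C2*y^(19/10)


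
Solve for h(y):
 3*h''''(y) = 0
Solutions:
 h(y) = C1 + C2*y + C3*y^2 + C4*y^3


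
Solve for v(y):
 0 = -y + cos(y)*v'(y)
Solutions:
 v(y) = C1 + Integral(y/cos(y), y)


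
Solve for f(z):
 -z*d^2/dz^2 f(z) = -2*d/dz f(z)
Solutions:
 f(z) = C1 + C2*z^3


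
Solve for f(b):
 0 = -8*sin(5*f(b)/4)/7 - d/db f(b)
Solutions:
 8*b/7 + 2*log(cos(5*f(b)/4) - 1)/5 - 2*log(cos(5*f(b)/4) + 1)/5 = C1


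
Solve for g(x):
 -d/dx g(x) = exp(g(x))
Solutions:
 g(x) = log(1/(C1 + x))


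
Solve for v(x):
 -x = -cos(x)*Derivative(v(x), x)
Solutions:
 v(x) = C1 + Integral(x/cos(x), x)


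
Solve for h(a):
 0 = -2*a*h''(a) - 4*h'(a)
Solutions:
 h(a) = C1 + C2/a


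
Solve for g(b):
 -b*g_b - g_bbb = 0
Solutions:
 g(b) = C1 + Integral(C2*airyai(-b) + C3*airybi(-b), b)


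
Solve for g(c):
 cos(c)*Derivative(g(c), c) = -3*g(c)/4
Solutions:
 g(c) = C1*(sin(c) - 1)^(3/8)/(sin(c) + 1)^(3/8)


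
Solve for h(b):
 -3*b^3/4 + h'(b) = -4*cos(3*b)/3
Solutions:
 h(b) = C1 + 3*b^4/16 - 4*sin(3*b)/9


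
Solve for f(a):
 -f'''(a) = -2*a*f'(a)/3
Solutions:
 f(a) = C1 + Integral(C2*airyai(2^(1/3)*3^(2/3)*a/3) + C3*airybi(2^(1/3)*3^(2/3)*a/3), a)


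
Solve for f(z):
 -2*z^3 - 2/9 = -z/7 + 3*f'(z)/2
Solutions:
 f(z) = C1 - z^4/3 + z^2/21 - 4*z/27


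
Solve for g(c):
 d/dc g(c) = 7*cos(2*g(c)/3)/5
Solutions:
 -7*c/5 - 3*log(sin(2*g(c)/3) - 1)/4 + 3*log(sin(2*g(c)/3) + 1)/4 = C1


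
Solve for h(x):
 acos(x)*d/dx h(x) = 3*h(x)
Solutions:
 h(x) = C1*exp(3*Integral(1/acos(x), x))


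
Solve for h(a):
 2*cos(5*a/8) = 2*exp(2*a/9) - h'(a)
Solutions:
 h(a) = C1 + 9*exp(2*a/9) - 16*sin(5*a/8)/5


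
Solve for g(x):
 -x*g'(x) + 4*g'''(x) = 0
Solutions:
 g(x) = C1 + Integral(C2*airyai(2^(1/3)*x/2) + C3*airybi(2^(1/3)*x/2), x)


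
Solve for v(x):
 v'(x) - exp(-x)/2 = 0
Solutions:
 v(x) = C1 - exp(-x)/2


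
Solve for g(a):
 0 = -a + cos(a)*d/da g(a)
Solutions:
 g(a) = C1 + Integral(a/cos(a), a)


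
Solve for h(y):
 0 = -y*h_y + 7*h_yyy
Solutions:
 h(y) = C1 + Integral(C2*airyai(7^(2/3)*y/7) + C3*airybi(7^(2/3)*y/7), y)


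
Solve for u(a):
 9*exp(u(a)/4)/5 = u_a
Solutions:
 u(a) = 4*log(-1/(C1 + 9*a)) + 4*log(20)


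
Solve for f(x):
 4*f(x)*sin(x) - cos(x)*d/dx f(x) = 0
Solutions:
 f(x) = C1/cos(x)^4


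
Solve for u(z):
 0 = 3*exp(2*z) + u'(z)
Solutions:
 u(z) = C1 - 3*exp(2*z)/2
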